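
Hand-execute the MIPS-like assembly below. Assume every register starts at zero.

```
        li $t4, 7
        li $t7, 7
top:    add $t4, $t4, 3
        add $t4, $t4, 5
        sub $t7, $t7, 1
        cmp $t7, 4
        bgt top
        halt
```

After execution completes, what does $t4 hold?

31

after li $t4, 7: $t4=7
after li $t7, 7: $t7=7
after add $t4, $t4, 3: $t4=7+3=10
after add $t4, $t4, 5: $t4=10+5=15
after sub $t7, $t7, 1: $t7=7-1=6
cmp $t7, 4  (cmp 6,4)
bgt top: taken
after add $t4, $t4, 3: $t4=15+3=18
after add $t4, $t4, 5: $t4=18+5=23
after sub $t7, $t7, 1: $t7=6-1=5
cmp $t7, 4  (cmp 5,4)
bgt top: taken
after add $t4, $t4, 3: $t4=23+3=26
after add $t4, $t4, 5: $t4=26+5=31
after sub $t7, $t7, 1: $t7=5-1=4
cmp $t7, 4  (cmp 4,4)
bgt top: not taken
halt.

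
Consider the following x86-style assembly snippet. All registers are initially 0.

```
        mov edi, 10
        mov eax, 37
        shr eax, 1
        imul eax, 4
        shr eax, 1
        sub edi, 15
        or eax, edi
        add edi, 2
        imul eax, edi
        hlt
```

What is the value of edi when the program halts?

-3

mov edi, 10 → edi=10
mov eax, 37 → eax=37
shr eax, 1 → eax=37>>1=18
imul eax, 4 → eax=18*4=72
shr eax, 1 → eax=72>>1=36
sub edi, 15 → edi=10-15=-5
or eax, edi → eax=36|(-5)=-1
add edi, 2 → edi=(-5)+2=-3
imul eax, edi → eax=(-1)*(-3)=3
halt.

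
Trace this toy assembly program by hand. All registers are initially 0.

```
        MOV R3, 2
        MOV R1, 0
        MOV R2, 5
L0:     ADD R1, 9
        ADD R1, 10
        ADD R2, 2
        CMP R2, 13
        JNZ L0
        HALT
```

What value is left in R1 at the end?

76

R3=2
R1=0
R2=5
R1=0+9=9
R1=9+10=19
R2=5+2=7
CMP R2, 13  (cmp 7,13)
JNZ L0: taken
R1=19+9=28
R1=28+10=38
R2=7+2=9
CMP R2, 13  (cmp 9,13)
JNZ L0: taken
R1=38+9=47
R1=47+10=57
R2=9+2=11
CMP R2, 13  (cmp 11,13)
JNZ L0: taken
R1=57+9=66
R1=66+10=76
R2=11+2=13
CMP R2, 13  (cmp 13,13)
JNZ L0: not taken
halt.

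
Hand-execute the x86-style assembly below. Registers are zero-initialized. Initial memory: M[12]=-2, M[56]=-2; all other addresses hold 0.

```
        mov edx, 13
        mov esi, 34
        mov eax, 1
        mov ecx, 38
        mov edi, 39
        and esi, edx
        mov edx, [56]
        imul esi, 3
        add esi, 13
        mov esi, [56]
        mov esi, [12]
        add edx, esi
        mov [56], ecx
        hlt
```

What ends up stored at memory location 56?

mov edx, 13 → edx=13
mov esi, 34 → esi=34
mov eax, 1 → eax=1
mov ecx, 38 → ecx=38
mov edi, 39 → edi=39
and esi, edx → esi=34&13=0
mov edx, [56] → edx=M[56]=-2
imul esi, 3 → esi=0*3=0
add esi, 13 → esi=0+13=13
mov esi, [56] → esi=M[56]=-2
mov esi, [12] → esi=M[12]=-2
add edx, esi → edx=(-2)+(-2)=-4
mov [56], ecx → M[56]=38
halt.

38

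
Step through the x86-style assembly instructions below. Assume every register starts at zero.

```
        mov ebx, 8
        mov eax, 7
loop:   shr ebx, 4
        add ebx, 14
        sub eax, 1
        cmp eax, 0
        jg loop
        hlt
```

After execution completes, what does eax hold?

mov ebx, 8 → ebx=8
mov eax, 7 → eax=7
shr ebx, 4 → ebx=8>>4=0
add ebx, 14 → ebx=0+14=14
sub eax, 1 → eax=7-1=6
cmp eax, 0  (cmp 6,0)
jg loop: taken
shr ebx, 4 → ebx=14>>4=0
add ebx, 14 → ebx=0+14=14
sub eax, 1 → eax=6-1=5
cmp eax, 0  (cmp 5,0)
jg loop: taken
shr ebx, 4 → ebx=14>>4=0
add ebx, 14 → ebx=0+14=14
sub eax, 1 → eax=5-1=4
cmp eax, 0  (cmp 4,0)
jg loop: taken
shr ebx, 4 → ebx=14>>4=0
add ebx, 14 → ebx=0+14=14
sub eax, 1 → eax=4-1=3
cmp eax, 0  (cmp 3,0)
jg loop: taken
shr ebx, 4 → ebx=14>>4=0
add ebx, 14 → ebx=0+14=14
sub eax, 1 → eax=3-1=2
cmp eax, 0  (cmp 2,0)
jg loop: taken
shr ebx, 4 → ebx=14>>4=0
add ebx, 14 → ebx=0+14=14
sub eax, 1 → eax=2-1=1
cmp eax, 0  (cmp 1,0)
jg loop: taken
shr ebx, 4 → ebx=14>>4=0
add ebx, 14 → ebx=0+14=14
sub eax, 1 → eax=1-1=0
cmp eax, 0  (cmp 0,0)
jg loop: not taken
halt.

0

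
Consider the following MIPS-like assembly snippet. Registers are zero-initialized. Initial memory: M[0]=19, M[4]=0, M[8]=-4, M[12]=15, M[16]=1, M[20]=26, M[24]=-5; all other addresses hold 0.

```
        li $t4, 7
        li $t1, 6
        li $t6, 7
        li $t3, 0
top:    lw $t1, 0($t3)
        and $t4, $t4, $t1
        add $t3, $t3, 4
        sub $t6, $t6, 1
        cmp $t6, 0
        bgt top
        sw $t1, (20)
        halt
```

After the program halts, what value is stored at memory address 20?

after li $t4, 7: $t4=7
after li $t1, 6: $t1=6
after li $t6, 7: $t6=7
after li $t3, 0: $t3=0
after lw $t1, 0($t3): $t1=M[0]=19
after and $t4, $t4, $t1: $t4=7&19=3
after add $t3, $t3, 4: $t3=0+4=4
after sub $t6, $t6, 1: $t6=7-1=6
cmp $t6, 0  (cmp 6,0)
bgt top: taken
after lw $t1, 0($t3): $t1=M[4]=0
after and $t4, $t4, $t1: $t4=3&0=0
after add $t3, $t3, 4: $t3=4+4=8
after sub $t6, $t6, 1: $t6=6-1=5
cmp $t6, 0  (cmp 5,0)
bgt top: taken
after lw $t1, 0($t3): $t1=M[8]=-4
after and $t4, $t4, $t1: $t4=0&(-4)=0
after add $t3, $t3, 4: $t3=8+4=12
after sub $t6, $t6, 1: $t6=5-1=4
cmp $t6, 0  (cmp 4,0)
bgt top: taken
after lw $t1, 0($t3): $t1=M[12]=15
after and $t4, $t4, $t1: $t4=0&15=0
after add $t3, $t3, 4: $t3=12+4=16
after sub $t6, $t6, 1: $t6=4-1=3
cmp $t6, 0  (cmp 3,0)
bgt top: taken
after lw $t1, 0($t3): $t1=M[16]=1
after and $t4, $t4, $t1: $t4=0&1=0
after add $t3, $t3, 4: $t3=16+4=20
after sub $t6, $t6, 1: $t6=3-1=2
cmp $t6, 0  (cmp 2,0)
bgt top: taken
after lw $t1, 0($t3): $t1=M[20]=26
after and $t4, $t4, $t1: $t4=0&26=0
after add $t3, $t3, 4: $t3=20+4=24
after sub $t6, $t6, 1: $t6=2-1=1
cmp $t6, 0  (cmp 1,0)
bgt top: taken
after lw $t1, 0($t3): $t1=M[24]=-5
after and $t4, $t4, $t1: $t4=0&(-5)=0
after add $t3, $t3, 4: $t3=24+4=28
after sub $t6, $t6, 1: $t6=1-1=0
cmp $t6, 0  (cmp 0,0)
bgt top: not taken
sw $t1, (20) → M[20]=-5
halt.

-5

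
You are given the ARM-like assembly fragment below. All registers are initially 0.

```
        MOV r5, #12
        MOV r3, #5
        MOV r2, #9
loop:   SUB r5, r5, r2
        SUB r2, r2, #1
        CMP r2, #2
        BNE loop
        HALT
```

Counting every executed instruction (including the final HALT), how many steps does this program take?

r5=12
r3=5
r2=9
r5=12-9=3
r2=9-1=8
CMP r2, #2  (cmp 8,2)
BNE loop: taken
r5=3-8=-5
r2=8-1=7
CMP r2, #2  (cmp 7,2)
BNE loop: taken
r5=(-5)-7=-12
r2=7-1=6
CMP r2, #2  (cmp 6,2)
BNE loop: taken
r5=(-12)-6=-18
r2=6-1=5
CMP r2, #2  (cmp 5,2)
BNE loop: taken
r5=(-18)-5=-23
r2=5-1=4
CMP r2, #2  (cmp 4,2)
BNE loop: taken
r5=(-23)-4=-27
r2=4-1=3
CMP r2, #2  (cmp 3,2)
BNE loop: taken
r5=(-27)-3=-30
r2=3-1=2
CMP r2, #2  (cmp 2,2)
BNE loop: not taken
halt.
Total executed instructions: 32.

32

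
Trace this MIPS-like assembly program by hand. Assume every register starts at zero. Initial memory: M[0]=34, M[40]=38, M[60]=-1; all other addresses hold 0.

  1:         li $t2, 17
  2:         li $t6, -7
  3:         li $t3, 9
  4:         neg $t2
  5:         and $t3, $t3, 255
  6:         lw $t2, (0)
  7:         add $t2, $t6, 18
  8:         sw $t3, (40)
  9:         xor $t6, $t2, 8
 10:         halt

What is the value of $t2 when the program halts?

li $t2, 17 → $t2=17
li $t6, -7 → $t6=-7
li $t3, 9 → $t3=9
neg $t2 → $t2=-(17)=-17
and $t3, $t3, 255 → $t3=9&255=9
lw $t2, (0) → $t2=M[0]=34
add $t2, $t6, 18 → $t2=(-7)+18=11
sw $t3, (40) → M[40]=9
xor $t6, $t2, 8 → $t6=11^8=3
halt.

11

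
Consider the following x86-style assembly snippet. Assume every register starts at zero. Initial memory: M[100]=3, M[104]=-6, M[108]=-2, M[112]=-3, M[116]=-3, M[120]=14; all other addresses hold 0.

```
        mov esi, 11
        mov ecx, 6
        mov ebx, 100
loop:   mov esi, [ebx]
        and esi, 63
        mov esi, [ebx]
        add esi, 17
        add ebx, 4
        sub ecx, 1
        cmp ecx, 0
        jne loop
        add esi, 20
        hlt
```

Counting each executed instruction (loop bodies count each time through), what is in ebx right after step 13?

104

esi=11
ecx=6
ebx=100
esi=M[100]=3
esi=3&63=3
esi=M[100]=3
esi=3+17=20
ebx=100+4=104
ecx=6-1=5
cmp ecx, 0  (cmp 5,0)
jne loop: taken
esi=M[104]=-6
esi=(-6)&63=58
After step 13: ebx = 104.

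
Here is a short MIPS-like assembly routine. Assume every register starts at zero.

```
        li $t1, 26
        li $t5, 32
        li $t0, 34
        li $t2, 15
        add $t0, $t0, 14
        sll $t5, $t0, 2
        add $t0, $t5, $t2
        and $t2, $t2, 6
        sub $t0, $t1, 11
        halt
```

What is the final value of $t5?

$t1=26
$t5=32
$t0=34
$t2=15
$t0=34+14=48
$t5=48<<2=192
$t0=192+15=207
$t2=15&6=6
$t0=26-11=15
halt.

192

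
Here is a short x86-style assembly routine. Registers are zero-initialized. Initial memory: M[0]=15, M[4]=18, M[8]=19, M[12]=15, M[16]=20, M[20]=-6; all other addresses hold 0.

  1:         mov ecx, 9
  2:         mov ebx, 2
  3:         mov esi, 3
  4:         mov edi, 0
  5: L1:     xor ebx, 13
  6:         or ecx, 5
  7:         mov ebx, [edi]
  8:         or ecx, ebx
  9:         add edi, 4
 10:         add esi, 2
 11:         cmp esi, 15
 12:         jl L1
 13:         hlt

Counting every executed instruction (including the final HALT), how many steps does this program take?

ecx=9
ebx=2
esi=3
edi=0
ebx=2^13=15
ecx=9|5=13
ebx=M[0]=15
ecx=13|15=15
edi=0+4=4
esi=3+2=5
cmp esi, 15  (cmp 5,15)
jl L1: taken
ebx=15^13=2
ecx=15|5=15
ebx=M[4]=18
ecx=15|18=31
edi=4+4=8
esi=5+2=7
cmp esi, 15  (cmp 7,15)
jl L1: taken
ebx=18^13=31
ecx=31|5=31
ebx=M[8]=19
ecx=31|19=31
edi=8+4=12
esi=7+2=9
cmp esi, 15  (cmp 9,15)
jl L1: taken
ebx=19^13=30
ecx=31|5=31
ebx=M[12]=15
ecx=31|15=31
edi=12+4=16
esi=9+2=11
cmp esi, 15  (cmp 11,15)
jl L1: taken
ebx=15^13=2
ecx=31|5=31
ebx=M[16]=20
ecx=31|20=31
edi=16+4=20
esi=11+2=13
cmp esi, 15  (cmp 13,15)
jl L1: taken
ebx=20^13=25
ecx=31|5=31
ebx=M[20]=-6
ecx=31|(-6)=-1
edi=20+4=24
esi=13+2=15
cmp esi, 15  (cmp 15,15)
jl L1: not taken
halt.
Total executed instructions: 53.

53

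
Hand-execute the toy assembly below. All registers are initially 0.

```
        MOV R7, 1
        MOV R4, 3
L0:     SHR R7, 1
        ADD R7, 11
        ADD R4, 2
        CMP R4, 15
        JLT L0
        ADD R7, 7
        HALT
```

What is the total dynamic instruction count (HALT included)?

34

R7=1
R4=3
R7=1>>1=0
R7=0+11=11
R4=3+2=5
CMP R4, 15  (cmp 5,15)
JLT L0: taken
R7=11>>1=5
R7=5+11=16
R4=5+2=7
CMP R4, 15  (cmp 7,15)
JLT L0: taken
R7=16>>1=8
R7=8+11=19
R4=7+2=9
CMP R4, 15  (cmp 9,15)
JLT L0: taken
R7=19>>1=9
R7=9+11=20
R4=9+2=11
CMP R4, 15  (cmp 11,15)
JLT L0: taken
R7=20>>1=10
R7=10+11=21
R4=11+2=13
CMP R4, 15  (cmp 13,15)
JLT L0: taken
R7=21>>1=10
R7=10+11=21
R4=13+2=15
CMP R4, 15  (cmp 15,15)
JLT L0: not taken
R7=21+7=28
halt.
Total executed instructions: 34.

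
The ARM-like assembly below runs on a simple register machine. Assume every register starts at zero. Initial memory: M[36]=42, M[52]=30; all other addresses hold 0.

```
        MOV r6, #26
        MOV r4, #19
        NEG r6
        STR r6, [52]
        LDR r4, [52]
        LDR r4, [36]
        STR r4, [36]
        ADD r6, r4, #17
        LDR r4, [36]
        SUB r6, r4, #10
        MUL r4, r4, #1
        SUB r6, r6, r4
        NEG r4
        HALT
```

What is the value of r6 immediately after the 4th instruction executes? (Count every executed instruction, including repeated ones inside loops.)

MOV r6, #26 → r6=26
MOV r4, #19 → r4=19
NEG r6 → r6=-(26)=-26
STR r6, [52] → M[52]=-26
After step 4: r6 = -26.

-26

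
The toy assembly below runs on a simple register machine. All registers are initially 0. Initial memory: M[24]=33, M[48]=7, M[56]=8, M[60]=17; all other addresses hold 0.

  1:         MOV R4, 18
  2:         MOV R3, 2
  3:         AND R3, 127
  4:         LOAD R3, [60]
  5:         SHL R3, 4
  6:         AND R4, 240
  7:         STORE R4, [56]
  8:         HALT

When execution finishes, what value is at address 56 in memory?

after MOV R4, 18: R4=18
after MOV R3, 2: R3=2
after AND R3, 127: R3=2&127=2
after LOAD R3, [60]: R3=M[60]=17
after SHL R3, 4: R3=17<<4=272
after AND R4, 240: R4=18&240=16
STORE R4, [56] → M[56]=16
halt.

16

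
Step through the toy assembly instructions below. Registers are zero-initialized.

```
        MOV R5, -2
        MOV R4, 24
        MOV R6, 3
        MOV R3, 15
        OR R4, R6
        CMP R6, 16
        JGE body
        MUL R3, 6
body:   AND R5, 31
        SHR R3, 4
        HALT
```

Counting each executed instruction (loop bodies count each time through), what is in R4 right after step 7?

27

after MOV R5, -2: R5=-2
after MOV R4, 24: R4=24
after MOV R6, 3: R6=3
after MOV R3, 15: R3=15
after OR R4, R6: R4=24|3=27
CMP R6, 16  (cmp 3,16)
JGE body: not taken
After step 7: R4 = 27.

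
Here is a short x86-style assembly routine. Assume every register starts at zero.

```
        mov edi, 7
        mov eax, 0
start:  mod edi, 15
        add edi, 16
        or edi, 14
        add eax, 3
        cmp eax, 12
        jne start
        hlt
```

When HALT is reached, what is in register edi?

31

edi=7
eax=0
edi=7%15=7
edi=7+16=23
edi=23|14=31
eax=0+3=3
cmp eax, 12  (cmp 3,12)
jne start: taken
edi=31%15=1
edi=1+16=17
edi=17|14=31
eax=3+3=6
cmp eax, 12  (cmp 6,12)
jne start: taken
edi=31%15=1
edi=1+16=17
edi=17|14=31
eax=6+3=9
cmp eax, 12  (cmp 9,12)
jne start: taken
edi=31%15=1
edi=1+16=17
edi=17|14=31
eax=9+3=12
cmp eax, 12  (cmp 12,12)
jne start: not taken
halt.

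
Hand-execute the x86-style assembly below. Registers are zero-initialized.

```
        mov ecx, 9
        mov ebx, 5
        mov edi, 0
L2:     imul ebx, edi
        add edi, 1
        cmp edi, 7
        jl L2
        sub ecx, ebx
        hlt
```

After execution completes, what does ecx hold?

mov ecx, 9 → ecx=9
mov ebx, 5 → ebx=5
mov edi, 0 → edi=0
imul ebx, edi → ebx=5*0=0
add edi, 1 → edi=0+1=1
cmp edi, 7  (cmp 1,7)
jl L2: taken
imul ebx, edi → ebx=0*1=0
add edi, 1 → edi=1+1=2
cmp edi, 7  (cmp 2,7)
jl L2: taken
imul ebx, edi → ebx=0*2=0
add edi, 1 → edi=2+1=3
cmp edi, 7  (cmp 3,7)
jl L2: taken
imul ebx, edi → ebx=0*3=0
add edi, 1 → edi=3+1=4
cmp edi, 7  (cmp 4,7)
jl L2: taken
imul ebx, edi → ebx=0*4=0
add edi, 1 → edi=4+1=5
cmp edi, 7  (cmp 5,7)
jl L2: taken
imul ebx, edi → ebx=0*5=0
add edi, 1 → edi=5+1=6
cmp edi, 7  (cmp 6,7)
jl L2: taken
imul ebx, edi → ebx=0*6=0
add edi, 1 → edi=6+1=7
cmp edi, 7  (cmp 7,7)
jl L2: not taken
sub ecx, ebx → ecx=9-0=9
halt.

9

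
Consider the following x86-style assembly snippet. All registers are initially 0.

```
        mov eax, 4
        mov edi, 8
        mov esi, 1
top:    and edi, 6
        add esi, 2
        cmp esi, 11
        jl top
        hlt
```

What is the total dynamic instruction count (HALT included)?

mov eax, 4 → eax=4
mov edi, 8 → edi=8
mov esi, 1 → esi=1
and edi, 6 → edi=8&6=0
add esi, 2 → esi=1+2=3
cmp esi, 11  (cmp 3,11)
jl top: taken
and edi, 6 → edi=0&6=0
add esi, 2 → esi=3+2=5
cmp esi, 11  (cmp 5,11)
jl top: taken
and edi, 6 → edi=0&6=0
add esi, 2 → esi=5+2=7
cmp esi, 11  (cmp 7,11)
jl top: taken
and edi, 6 → edi=0&6=0
add esi, 2 → esi=7+2=9
cmp esi, 11  (cmp 9,11)
jl top: taken
and edi, 6 → edi=0&6=0
add esi, 2 → esi=9+2=11
cmp esi, 11  (cmp 11,11)
jl top: not taken
halt.
Total executed instructions: 24.

24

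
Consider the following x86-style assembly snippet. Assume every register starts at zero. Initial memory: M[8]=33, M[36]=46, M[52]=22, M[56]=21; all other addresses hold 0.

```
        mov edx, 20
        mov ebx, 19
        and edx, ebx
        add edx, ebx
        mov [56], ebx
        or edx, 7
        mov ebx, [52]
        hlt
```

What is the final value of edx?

39

after mov edx, 20: edx=20
after mov ebx, 19: ebx=19
after and edx, ebx: edx=20&19=16
after add edx, ebx: edx=16+19=35
mov [56], ebx → M[56]=19
after or edx, 7: edx=35|7=39
after mov ebx, [52]: ebx=M[52]=22
halt.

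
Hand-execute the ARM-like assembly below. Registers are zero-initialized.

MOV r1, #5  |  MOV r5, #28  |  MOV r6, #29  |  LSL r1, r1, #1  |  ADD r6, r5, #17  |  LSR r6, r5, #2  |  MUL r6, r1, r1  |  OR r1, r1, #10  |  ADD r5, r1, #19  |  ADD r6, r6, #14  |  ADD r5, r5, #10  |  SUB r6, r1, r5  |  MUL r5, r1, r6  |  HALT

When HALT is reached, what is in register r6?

MOV r1, #5 → r1=5
MOV r5, #28 → r5=28
MOV r6, #29 → r6=29
LSL r1, r1, #1 → r1=5<<1=10
ADD r6, r5, #17 → r6=28+17=45
LSR r6, r5, #2 → r6=28>>2=7
MUL r6, r1, r1 → r6=10*10=100
OR r1, r1, #10 → r1=10|10=10
ADD r5, r1, #19 → r5=10+19=29
ADD r6, r6, #14 → r6=100+14=114
ADD r5, r5, #10 → r5=29+10=39
SUB r6, r1, r5 → r6=10-39=-29
MUL r5, r1, r6 → r5=10*(-29)=-290
halt.

-29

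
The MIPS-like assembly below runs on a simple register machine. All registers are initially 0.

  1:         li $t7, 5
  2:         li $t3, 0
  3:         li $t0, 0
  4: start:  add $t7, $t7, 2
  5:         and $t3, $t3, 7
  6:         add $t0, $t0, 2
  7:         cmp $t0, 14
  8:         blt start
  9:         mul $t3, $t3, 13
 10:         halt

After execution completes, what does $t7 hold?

19

after li $t7, 5: $t7=5
after li $t3, 0: $t3=0
after li $t0, 0: $t0=0
after add $t7, $t7, 2: $t7=5+2=7
after and $t3, $t3, 7: $t3=0&7=0
after add $t0, $t0, 2: $t0=0+2=2
cmp $t0, 14  (cmp 2,14)
blt start: taken
after add $t7, $t7, 2: $t7=7+2=9
after and $t3, $t3, 7: $t3=0&7=0
after add $t0, $t0, 2: $t0=2+2=4
cmp $t0, 14  (cmp 4,14)
blt start: taken
after add $t7, $t7, 2: $t7=9+2=11
after and $t3, $t3, 7: $t3=0&7=0
after add $t0, $t0, 2: $t0=4+2=6
cmp $t0, 14  (cmp 6,14)
blt start: taken
after add $t7, $t7, 2: $t7=11+2=13
after and $t3, $t3, 7: $t3=0&7=0
after add $t0, $t0, 2: $t0=6+2=8
cmp $t0, 14  (cmp 8,14)
blt start: taken
after add $t7, $t7, 2: $t7=13+2=15
after and $t3, $t3, 7: $t3=0&7=0
after add $t0, $t0, 2: $t0=8+2=10
cmp $t0, 14  (cmp 10,14)
blt start: taken
after add $t7, $t7, 2: $t7=15+2=17
after and $t3, $t3, 7: $t3=0&7=0
after add $t0, $t0, 2: $t0=10+2=12
cmp $t0, 14  (cmp 12,14)
blt start: taken
after add $t7, $t7, 2: $t7=17+2=19
after and $t3, $t3, 7: $t3=0&7=0
after add $t0, $t0, 2: $t0=12+2=14
cmp $t0, 14  (cmp 14,14)
blt start: not taken
after mul $t3, $t3, 13: $t3=0*13=0
halt.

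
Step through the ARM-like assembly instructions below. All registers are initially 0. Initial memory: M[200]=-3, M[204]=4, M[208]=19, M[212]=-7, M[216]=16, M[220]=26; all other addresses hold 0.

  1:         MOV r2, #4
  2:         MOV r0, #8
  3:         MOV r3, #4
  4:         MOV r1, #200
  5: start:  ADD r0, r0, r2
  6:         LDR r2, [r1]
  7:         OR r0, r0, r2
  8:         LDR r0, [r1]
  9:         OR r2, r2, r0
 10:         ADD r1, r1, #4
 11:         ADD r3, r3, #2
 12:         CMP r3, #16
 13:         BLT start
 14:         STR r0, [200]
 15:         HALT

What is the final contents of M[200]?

after MOV r2, #4: r2=4
after MOV r0, #8: r0=8
after MOV r3, #4: r3=4
after MOV r1, #200: r1=200
after ADD r0, r0, r2: r0=8+4=12
after LDR r2, [r1]: r2=M[200]=-3
after OR r0, r0, r2: r0=12|(-3)=-3
after LDR r0, [r1]: r0=M[200]=-3
after OR r2, r2, r0: r2=(-3)|(-3)=-3
after ADD r1, r1, #4: r1=200+4=204
after ADD r3, r3, #2: r3=4+2=6
CMP r3, #16  (cmp 6,16)
BLT start: taken
after ADD r0, r0, r2: r0=(-3)+(-3)=-6
after LDR r2, [r1]: r2=M[204]=4
after OR r0, r0, r2: r0=(-6)|4=-2
after LDR r0, [r1]: r0=M[204]=4
after OR r2, r2, r0: r2=4|4=4
after ADD r1, r1, #4: r1=204+4=208
after ADD r3, r3, #2: r3=6+2=8
CMP r3, #16  (cmp 8,16)
BLT start: taken
after ADD r0, r0, r2: r0=4+4=8
after LDR r2, [r1]: r2=M[208]=19
after OR r0, r0, r2: r0=8|19=27
after LDR r0, [r1]: r0=M[208]=19
after OR r2, r2, r0: r2=19|19=19
after ADD r1, r1, #4: r1=208+4=212
after ADD r3, r3, #2: r3=8+2=10
CMP r3, #16  (cmp 10,16)
BLT start: taken
after ADD r0, r0, r2: r0=19+19=38
after LDR r2, [r1]: r2=M[212]=-7
after OR r0, r0, r2: r0=38|(-7)=-1
after LDR r0, [r1]: r0=M[212]=-7
after OR r2, r2, r0: r2=(-7)|(-7)=-7
after ADD r1, r1, #4: r1=212+4=216
after ADD r3, r3, #2: r3=10+2=12
CMP r3, #16  (cmp 12,16)
BLT start: taken
after ADD r0, r0, r2: r0=(-7)+(-7)=-14
after LDR r2, [r1]: r2=M[216]=16
after OR r0, r0, r2: r0=(-14)|16=-14
after LDR r0, [r1]: r0=M[216]=16
after OR r2, r2, r0: r2=16|16=16
after ADD r1, r1, #4: r1=216+4=220
after ADD r3, r3, #2: r3=12+2=14
CMP r3, #16  (cmp 14,16)
BLT start: taken
after ADD r0, r0, r2: r0=16+16=32
after LDR r2, [r1]: r2=M[220]=26
after OR r0, r0, r2: r0=32|26=58
after LDR r0, [r1]: r0=M[220]=26
after OR r2, r2, r0: r2=26|26=26
after ADD r1, r1, #4: r1=220+4=224
after ADD r3, r3, #2: r3=14+2=16
CMP r3, #16  (cmp 16,16)
BLT start: not taken
STR r0, [200] → M[200]=26
halt.

26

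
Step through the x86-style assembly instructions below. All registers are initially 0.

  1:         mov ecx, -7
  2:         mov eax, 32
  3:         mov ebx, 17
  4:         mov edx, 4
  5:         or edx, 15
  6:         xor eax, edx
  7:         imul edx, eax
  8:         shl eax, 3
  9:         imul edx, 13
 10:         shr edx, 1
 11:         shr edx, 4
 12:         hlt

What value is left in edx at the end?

286

after mov ecx, -7: ecx=-7
after mov eax, 32: eax=32
after mov ebx, 17: ebx=17
after mov edx, 4: edx=4
after or edx, 15: edx=4|15=15
after xor eax, edx: eax=32^15=47
after imul edx, eax: edx=15*47=705
after shl eax, 3: eax=47<<3=376
after imul edx, 13: edx=705*13=9165
after shr edx, 1: edx=9165>>1=4582
after shr edx, 4: edx=4582>>4=286
halt.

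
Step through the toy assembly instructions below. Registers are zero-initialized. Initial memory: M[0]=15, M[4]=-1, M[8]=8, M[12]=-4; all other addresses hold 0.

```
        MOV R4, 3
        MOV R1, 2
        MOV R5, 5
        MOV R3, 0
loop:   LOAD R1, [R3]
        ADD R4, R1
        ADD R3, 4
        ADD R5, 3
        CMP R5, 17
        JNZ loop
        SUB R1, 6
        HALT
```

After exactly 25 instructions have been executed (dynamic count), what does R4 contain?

21

R4=3
R1=2
R5=5
R3=0
R1=M[0]=15
R4=3+15=18
R3=0+4=4
R5=5+3=8
CMP R5, 17  (cmp 8,17)
JNZ loop: taken
R1=M[4]=-1
R4=18+(-1)=17
R3=4+4=8
R5=8+3=11
CMP R5, 17  (cmp 11,17)
JNZ loop: taken
R1=M[8]=8
R4=17+8=25
R3=8+4=12
R5=11+3=14
CMP R5, 17  (cmp 14,17)
JNZ loop: taken
R1=M[12]=-4
R4=25+(-4)=21
R3=12+4=16
After step 25: R4 = 21.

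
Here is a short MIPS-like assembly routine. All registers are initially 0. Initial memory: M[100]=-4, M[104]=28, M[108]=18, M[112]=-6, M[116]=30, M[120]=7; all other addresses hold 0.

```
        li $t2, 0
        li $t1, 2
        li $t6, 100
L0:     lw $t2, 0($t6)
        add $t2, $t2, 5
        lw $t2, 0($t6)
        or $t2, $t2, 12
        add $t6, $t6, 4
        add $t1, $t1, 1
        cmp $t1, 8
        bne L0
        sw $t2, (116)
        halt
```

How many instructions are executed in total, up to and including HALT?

53

$t2=0
$t1=2
$t6=100
$t2=M[100]=-4
$t2=(-4)+5=1
$t2=M[100]=-4
$t2=(-4)|12=-4
$t6=100+4=104
$t1=2+1=3
cmp $t1, 8  (cmp 3,8)
bne L0: taken
$t2=M[104]=28
$t2=28+5=33
$t2=M[104]=28
$t2=28|12=28
$t6=104+4=108
$t1=3+1=4
cmp $t1, 8  (cmp 4,8)
bne L0: taken
$t2=M[108]=18
$t2=18+5=23
$t2=M[108]=18
$t2=18|12=30
$t6=108+4=112
$t1=4+1=5
cmp $t1, 8  (cmp 5,8)
bne L0: taken
$t2=M[112]=-6
$t2=(-6)+5=-1
$t2=M[112]=-6
$t2=(-6)|12=-2
$t6=112+4=116
$t1=5+1=6
cmp $t1, 8  (cmp 6,8)
bne L0: taken
$t2=M[116]=30
$t2=30+5=35
$t2=M[116]=30
$t2=30|12=30
$t6=116+4=120
$t1=6+1=7
cmp $t1, 8  (cmp 7,8)
bne L0: taken
$t2=M[120]=7
$t2=7+5=12
$t2=M[120]=7
$t2=7|12=15
$t6=120+4=124
$t1=7+1=8
cmp $t1, 8  (cmp 8,8)
bne L0: not taken
sw $t2, (116) → M[116]=15
halt.
Total executed instructions: 53.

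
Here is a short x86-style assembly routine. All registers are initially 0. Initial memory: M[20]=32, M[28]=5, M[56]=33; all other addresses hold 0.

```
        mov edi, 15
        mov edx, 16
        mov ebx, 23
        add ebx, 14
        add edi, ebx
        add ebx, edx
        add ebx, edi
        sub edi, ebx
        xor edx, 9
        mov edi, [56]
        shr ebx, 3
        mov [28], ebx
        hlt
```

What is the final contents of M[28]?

after mov edi, 15: edi=15
after mov edx, 16: edx=16
after mov ebx, 23: ebx=23
after add ebx, 14: ebx=23+14=37
after add edi, ebx: edi=15+37=52
after add ebx, edx: ebx=37+16=53
after add ebx, edi: ebx=53+52=105
after sub edi, ebx: edi=52-105=-53
after xor edx, 9: edx=16^9=25
after mov edi, [56]: edi=M[56]=33
after shr ebx, 3: ebx=105>>3=13
mov [28], ebx → M[28]=13
halt.

13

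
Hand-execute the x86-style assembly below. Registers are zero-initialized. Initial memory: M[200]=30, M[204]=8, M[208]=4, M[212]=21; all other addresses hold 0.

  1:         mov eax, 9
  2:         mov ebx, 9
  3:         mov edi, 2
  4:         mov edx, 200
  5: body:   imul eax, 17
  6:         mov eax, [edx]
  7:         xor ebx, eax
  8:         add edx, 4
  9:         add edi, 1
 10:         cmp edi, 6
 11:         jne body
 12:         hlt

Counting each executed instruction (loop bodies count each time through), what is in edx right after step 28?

212

mov eax, 9 → eax=9
mov ebx, 9 → ebx=9
mov edi, 2 → edi=2
mov edx, 200 → edx=200
imul eax, 17 → eax=9*17=153
mov eax, [edx] → eax=M[200]=30
xor ebx, eax → ebx=9^30=23
add edx, 4 → edx=200+4=204
add edi, 1 → edi=2+1=3
cmp edi, 6  (cmp 3,6)
jne body: taken
imul eax, 17 → eax=30*17=510
mov eax, [edx] → eax=M[204]=8
xor ebx, eax → ebx=23^8=31
add edx, 4 → edx=204+4=208
add edi, 1 → edi=3+1=4
cmp edi, 6  (cmp 4,6)
jne body: taken
imul eax, 17 → eax=8*17=136
mov eax, [edx] → eax=M[208]=4
xor ebx, eax → ebx=31^4=27
add edx, 4 → edx=208+4=212
add edi, 1 → edi=4+1=5
cmp edi, 6  (cmp 5,6)
jne body: taken
imul eax, 17 → eax=4*17=68
mov eax, [edx] → eax=M[212]=21
xor ebx, eax → ebx=27^21=14
After step 28: edx = 212.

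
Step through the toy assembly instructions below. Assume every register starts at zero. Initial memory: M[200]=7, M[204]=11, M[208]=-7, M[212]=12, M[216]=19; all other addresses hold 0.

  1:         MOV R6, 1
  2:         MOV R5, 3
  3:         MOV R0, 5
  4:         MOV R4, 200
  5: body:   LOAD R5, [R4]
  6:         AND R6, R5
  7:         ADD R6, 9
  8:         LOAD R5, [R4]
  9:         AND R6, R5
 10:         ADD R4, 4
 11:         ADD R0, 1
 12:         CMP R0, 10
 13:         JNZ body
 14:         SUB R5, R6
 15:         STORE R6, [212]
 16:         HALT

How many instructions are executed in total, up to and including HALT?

R6=1
R5=3
R0=5
R4=200
R5=M[200]=7
R6=1&7=1
R6=1+9=10
R5=M[200]=7
R6=10&7=2
R4=200+4=204
R0=5+1=6
CMP R0, 10  (cmp 6,10)
JNZ body: taken
R5=M[204]=11
R6=2&11=2
R6=2+9=11
R5=M[204]=11
R6=11&11=11
R4=204+4=208
R0=6+1=7
CMP R0, 10  (cmp 7,10)
JNZ body: taken
R5=M[208]=-7
R6=11&(-7)=9
R6=9+9=18
R5=M[208]=-7
R6=18&(-7)=16
R4=208+4=212
R0=7+1=8
CMP R0, 10  (cmp 8,10)
JNZ body: taken
R5=M[212]=12
R6=16&12=0
R6=0+9=9
R5=M[212]=12
R6=9&12=8
R4=212+4=216
R0=8+1=9
CMP R0, 10  (cmp 9,10)
JNZ body: taken
R5=M[216]=19
R6=8&19=0
R6=0+9=9
R5=M[216]=19
R6=9&19=1
R4=216+4=220
R0=9+1=10
CMP R0, 10  (cmp 10,10)
JNZ body: not taken
R5=19-1=18
STORE R6, [212] → M[212]=1
halt.
Total executed instructions: 52.

52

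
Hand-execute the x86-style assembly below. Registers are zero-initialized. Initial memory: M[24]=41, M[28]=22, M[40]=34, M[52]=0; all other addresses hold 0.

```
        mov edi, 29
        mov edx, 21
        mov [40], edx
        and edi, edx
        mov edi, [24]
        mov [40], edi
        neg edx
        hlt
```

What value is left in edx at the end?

after mov edi, 29: edi=29
after mov edx, 21: edx=21
mov [40], edx → M[40]=21
after and edi, edx: edi=29&21=21
after mov edi, [24]: edi=M[24]=41
mov [40], edi → M[40]=41
after neg edx: edx=-(21)=-21
halt.

-21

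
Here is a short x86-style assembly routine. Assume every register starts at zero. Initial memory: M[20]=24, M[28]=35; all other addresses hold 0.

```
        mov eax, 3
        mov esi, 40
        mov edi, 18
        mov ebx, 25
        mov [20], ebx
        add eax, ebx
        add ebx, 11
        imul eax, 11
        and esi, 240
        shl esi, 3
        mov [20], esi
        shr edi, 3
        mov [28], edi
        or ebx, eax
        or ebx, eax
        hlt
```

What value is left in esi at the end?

eax=3
esi=40
edi=18
ebx=25
mov [20], ebx → M[20]=25
eax=3+25=28
ebx=25+11=36
eax=28*11=308
esi=40&240=32
esi=32<<3=256
mov [20], esi → M[20]=256
edi=18>>3=2
mov [28], edi → M[28]=2
ebx=36|308=308
ebx=308|308=308
halt.

256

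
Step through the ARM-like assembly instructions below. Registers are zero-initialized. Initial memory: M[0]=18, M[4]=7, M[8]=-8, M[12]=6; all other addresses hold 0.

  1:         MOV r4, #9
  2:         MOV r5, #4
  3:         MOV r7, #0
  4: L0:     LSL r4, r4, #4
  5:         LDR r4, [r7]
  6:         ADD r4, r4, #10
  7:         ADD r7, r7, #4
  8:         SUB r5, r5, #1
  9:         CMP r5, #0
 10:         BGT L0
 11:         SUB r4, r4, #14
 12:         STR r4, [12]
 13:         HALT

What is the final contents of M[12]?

r4=9
r5=4
r7=0
r4=9<<4=144
r4=M[0]=18
r4=18+10=28
r7=0+4=4
r5=4-1=3
CMP r5, #0  (cmp 3,0)
BGT L0: taken
r4=28<<4=448
r4=M[4]=7
r4=7+10=17
r7=4+4=8
r5=3-1=2
CMP r5, #0  (cmp 2,0)
BGT L0: taken
r4=17<<4=272
r4=M[8]=-8
r4=(-8)+10=2
r7=8+4=12
r5=2-1=1
CMP r5, #0  (cmp 1,0)
BGT L0: taken
r4=2<<4=32
r4=M[12]=6
r4=6+10=16
r7=12+4=16
r5=1-1=0
CMP r5, #0  (cmp 0,0)
BGT L0: not taken
r4=16-14=2
STR r4, [12] → M[12]=2
halt.

2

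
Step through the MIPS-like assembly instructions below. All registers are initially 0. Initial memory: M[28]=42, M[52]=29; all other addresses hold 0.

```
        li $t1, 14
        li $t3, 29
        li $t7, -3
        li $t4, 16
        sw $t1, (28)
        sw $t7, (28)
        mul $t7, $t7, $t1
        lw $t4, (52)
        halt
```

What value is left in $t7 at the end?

-42

$t1=14
$t3=29
$t7=-3
$t4=16
sw $t1, (28) → M[28]=14
sw $t7, (28) → M[28]=-3
$t7=(-3)*14=-42
$t4=M[52]=29
halt.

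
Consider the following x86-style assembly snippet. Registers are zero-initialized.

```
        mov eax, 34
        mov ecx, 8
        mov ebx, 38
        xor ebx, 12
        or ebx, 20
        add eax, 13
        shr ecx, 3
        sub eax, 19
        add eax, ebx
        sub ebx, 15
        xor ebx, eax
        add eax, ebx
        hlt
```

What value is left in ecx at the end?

eax=34
ecx=8
ebx=38
ebx=38^12=42
ebx=42|20=62
eax=34+13=47
ecx=8>>3=1
eax=47-19=28
eax=28+62=90
ebx=62-15=47
ebx=47^90=117
eax=90+117=207
halt.

1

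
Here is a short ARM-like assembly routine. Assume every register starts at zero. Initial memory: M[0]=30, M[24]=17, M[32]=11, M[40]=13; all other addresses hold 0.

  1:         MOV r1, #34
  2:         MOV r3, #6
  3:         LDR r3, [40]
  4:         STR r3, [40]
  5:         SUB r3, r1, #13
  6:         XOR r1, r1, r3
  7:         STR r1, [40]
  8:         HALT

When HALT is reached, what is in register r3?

MOV r1, #34 → r1=34
MOV r3, #6 → r3=6
LDR r3, [40] → r3=M[40]=13
STR r3, [40] → M[40]=13
SUB r3, r1, #13 → r3=34-13=21
XOR r1, r1, r3 → r1=34^21=55
STR r1, [40] → M[40]=55
halt.

21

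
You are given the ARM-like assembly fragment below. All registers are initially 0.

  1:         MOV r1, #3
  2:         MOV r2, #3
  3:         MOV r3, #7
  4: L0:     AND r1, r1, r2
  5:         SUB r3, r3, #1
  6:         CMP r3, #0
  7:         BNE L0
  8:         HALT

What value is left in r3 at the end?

r1=3
r2=3
r3=7
r1=3&3=3
r3=7-1=6
CMP r3, #0  (cmp 6,0)
BNE L0: taken
r1=3&3=3
r3=6-1=5
CMP r3, #0  (cmp 5,0)
BNE L0: taken
r1=3&3=3
r3=5-1=4
CMP r3, #0  (cmp 4,0)
BNE L0: taken
r1=3&3=3
r3=4-1=3
CMP r3, #0  (cmp 3,0)
BNE L0: taken
r1=3&3=3
r3=3-1=2
CMP r3, #0  (cmp 2,0)
BNE L0: taken
r1=3&3=3
r3=2-1=1
CMP r3, #0  (cmp 1,0)
BNE L0: taken
r1=3&3=3
r3=1-1=0
CMP r3, #0  (cmp 0,0)
BNE L0: not taken
halt.

0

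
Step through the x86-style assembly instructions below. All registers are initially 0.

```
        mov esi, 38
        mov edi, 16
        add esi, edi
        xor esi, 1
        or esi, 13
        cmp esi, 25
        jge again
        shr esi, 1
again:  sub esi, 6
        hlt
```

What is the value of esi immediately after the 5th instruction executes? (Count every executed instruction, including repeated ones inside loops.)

mov esi, 38 → esi=38
mov edi, 16 → edi=16
add esi, edi → esi=38+16=54
xor esi, 1 → esi=54^1=55
or esi, 13 → esi=55|13=63
After step 5: esi = 63.

63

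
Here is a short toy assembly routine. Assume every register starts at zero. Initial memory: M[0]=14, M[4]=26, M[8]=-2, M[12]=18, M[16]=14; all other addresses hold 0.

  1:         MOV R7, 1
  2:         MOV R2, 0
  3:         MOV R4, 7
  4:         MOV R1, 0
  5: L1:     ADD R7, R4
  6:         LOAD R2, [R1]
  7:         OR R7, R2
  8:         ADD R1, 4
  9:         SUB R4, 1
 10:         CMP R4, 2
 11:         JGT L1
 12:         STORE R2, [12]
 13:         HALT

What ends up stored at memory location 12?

after MOV R7, 1: R7=1
after MOV R2, 0: R2=0
after MOV R4, 7: R4=7
after MOV R1, 0: R1=0
after ADD R7, R4: R7=1+7=8
after LOAD R2, [R1]: R2=M[0]=14
after OR R7, R2: R7=8|14=14
after ADD R1, 4: R1=0+4=4
after SUB R4, 1: R4=7-1=6
CMP R4, 2  (cmp 6,2)
JGT L1: taken
after ADD R7, R4: R7=14+6=20
after LOAD R2, [R1]: R2=M[4]=26
after OR R7, R2: R7=20|26=30
after ADD R1, 4: R1=4+4=8
after SUB R4, 1: R4=6-1=5
CMP R4, 2  (cmp 5,2)
JGT L1: taken
after ADD R7, R4: R7=30+5=35
after LOAD R2, [R1]: R2=M[8]=-2
after OR R7, R2: R7=35|(-2)=-1
after ADD R1, 4: R1=8+4=12
after SUB R4, 1: R4=5-1=4
CMP R4, 2  (cmp 4,2)
JGT L1: taken
after ADD R7, R4: R7=(-1)+4=3
after LOAD R2, [R1]: R2=M[12]=18
after OR R7, R2: R7=3|18=19
after ADD R1, 4: R1=12+4=16
after SUB R4, 1: R4=4-1=3
CMP R4, 2  (cmp 3,2)
JGT L1: taken
after ADD R7, R4: R7=19+3=22
after LOAD R2, [R1]: R2=M[16]=14
after OR R7, R2: R7=22|14=30
after ADD R1, 4: R1=16+4=20
after SUB R4, 1: R4=3-1=2
CMP R4, 2  (cmp 2,2)
JGT L1: not taken
STORE R2, [12] → M[12]=14
halt.

14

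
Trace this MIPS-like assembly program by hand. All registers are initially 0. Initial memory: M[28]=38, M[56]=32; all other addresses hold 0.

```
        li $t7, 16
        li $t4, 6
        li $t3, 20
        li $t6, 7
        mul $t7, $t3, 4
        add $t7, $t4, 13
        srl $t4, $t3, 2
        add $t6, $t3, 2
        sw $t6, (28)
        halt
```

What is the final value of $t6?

li $t7, 16 → $t7=16
li $t4, 6 → $t4=6
li $t3, 20 → $t3=20
li $t6, 7 → $t6=7
mul $t7, $t3, 4 → $t7=20*4=80
add $t7, $t4, 13 → $t7=6+13=19
srl $t4, $t3, 2 → $t4=20>>2=5
add $t6, $t3, 2 → $t6=20+2=22
sw $t6, (28) → M[28]=22
halt.

22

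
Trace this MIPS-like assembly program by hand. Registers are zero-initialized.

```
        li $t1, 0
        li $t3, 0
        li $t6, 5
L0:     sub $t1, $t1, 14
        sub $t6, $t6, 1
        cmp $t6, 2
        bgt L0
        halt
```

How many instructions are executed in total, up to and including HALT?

16

after li $t1, 0: $t1=0
after li $t3, 0: $t3=0
after li $t6, 5: $t6=5
after sub $t1, $t1, 14: $t1=0-14=-14
after sub $t6, $t6, 1: $t6=5-1=4
cmp $t6, 2  (cmp 4,2)
bgt L0: taken
after sub $t1, $t1, 14: $t1=(-14)-14=-28
after sub $t6, $t6, 1: $t6=4-1=3
cmp $t6, 2  (cmp 3,2)
bgt L0: taken
after sub $t1, $t1, 14: $t1=(-28)-14=-42
after sub $t6, $t6, 1: $t6=3-1=2
cmp $t6, 2  (cmp 2,2)
bgt L0: not taken
halt.
Total executed instructions: 16.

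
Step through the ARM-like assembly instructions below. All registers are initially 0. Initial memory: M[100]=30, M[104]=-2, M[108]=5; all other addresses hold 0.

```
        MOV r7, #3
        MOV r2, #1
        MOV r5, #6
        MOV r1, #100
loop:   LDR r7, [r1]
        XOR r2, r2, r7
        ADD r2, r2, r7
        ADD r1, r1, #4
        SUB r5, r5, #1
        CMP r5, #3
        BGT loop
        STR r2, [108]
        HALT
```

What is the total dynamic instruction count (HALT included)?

27

after MOV r7, #3: r7=3
after MOV r2, #1: r2=1
after MOV r5, #6: r5=6
after MOV r1, #100: r1=100
after LDR r7, [r1]: r7=M[100]=30
after XOR r2, r2, r7: r2=1^30=31
after ADD r2, r2, r7: r2=31+30=61
after ADD r1, r1, #4: r1=100+4=104
after SUB r5, r5, #1: r5=6-1=5
CMP r5, #3  (cmp 5,3)
BGT loop: taken
after LDR r7, [r1]: r7=M[104]=-2
after XOR r2, r2, r7: r2=61^(-2)=-61
after ADD r2, r2, r7: r2=(-61)+(-2)=-63
after ADD r1, r1, #4: r1=104+4=108
after SUB r5, r5, #1: r5=5-1=4
CMP r5, #3  (cmp 4,3)
BGT loop: taken
after LDR r7, [r1]: r7=M[108]=5
after XOR r2, r2, r7: r2=(-63)^5=-60
after ADD r2, r2, r7: r2=(-60)+5=-55
after ADD r1, r1, #4: r1=108+4=112
after SUB r5, r5, #1: r5=4-1=3
CMP r5, #3  (cmp 3,3)
BGT loop: not taken
STR r2, [108] → M[108]=-55
halt.
Total executed instructions: 27.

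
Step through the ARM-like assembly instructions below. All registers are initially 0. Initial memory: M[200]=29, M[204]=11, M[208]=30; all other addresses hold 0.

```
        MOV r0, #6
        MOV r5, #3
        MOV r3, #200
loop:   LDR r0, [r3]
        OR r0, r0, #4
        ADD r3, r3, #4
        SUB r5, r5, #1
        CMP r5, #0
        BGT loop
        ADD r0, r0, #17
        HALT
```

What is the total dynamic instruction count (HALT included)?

MOV r0, #6 → r0=6
MOV r5, #3 → r5=3
MOV r3, #200 → r3=200
LDR r0, [r3] → r0=M[200]=29
OR r0, r0, #4 → r0=29|4=29
ADD r3, r3, #4 → r3=200+4=204
SUB r5, r5, #1 → r5=3-1=2
CMP r5, #0  (cmp 2,0)
BGT loop: taken
LDR r0, [r3] → r0=M[204]=11
OR r0, r0, #4 → r0=11|4=15
ADD r3, r3, #4 → r3=204+4=208
SUB r5, r5, #1 → r5=2-1=1
CMP r5, #0  (cmp 1,0)
BGT loop: taken
LDR r0, [r3] → r0=M[208]=30
OR r0, r0, #4 → r0=30|4=30
ADD r3, r3, #4 → r3=208+4=212
SUB r5, r5, #1 → r5=1-1=0
CMP r5, #0  (cmp 0,0)
BGT loop: not taken
ADD r0, r0, #17 → r0=30+17=47
halt.
Total executed instructions: 23.

23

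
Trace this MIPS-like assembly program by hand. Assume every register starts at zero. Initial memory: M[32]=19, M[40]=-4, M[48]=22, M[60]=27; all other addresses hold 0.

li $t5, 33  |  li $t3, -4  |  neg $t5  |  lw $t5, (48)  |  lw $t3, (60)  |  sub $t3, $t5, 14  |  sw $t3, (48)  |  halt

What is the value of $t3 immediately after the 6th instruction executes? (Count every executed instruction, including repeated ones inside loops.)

li $t5, 33 → $t5=33
li $t3, -4 → $t3=-4
neg $t5 → $t5=-(33)=-33
lw $t5, (48) → $t5=M[48]=22
lw $t3, (60) → $t3=M[60]=27
sub $t3, $t5, 14 → $t3=22-14=8
After step 6: $t3 = 8.

8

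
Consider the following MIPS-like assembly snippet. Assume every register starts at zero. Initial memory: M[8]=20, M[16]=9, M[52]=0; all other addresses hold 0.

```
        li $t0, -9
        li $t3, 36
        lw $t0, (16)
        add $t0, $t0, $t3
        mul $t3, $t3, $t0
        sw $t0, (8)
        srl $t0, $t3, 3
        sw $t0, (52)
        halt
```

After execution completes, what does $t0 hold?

202

after li $t0, -9: $t0=-9
after li $t3, 36: $t3=36
after lw $t0, (16): $t0=M[16]=9
after add $t0, $t0, $t3: $t0=9+36=45
after mul $t3, $t3, $t0: $t3=36*45=1620
sw $t0, (8) → M[8]=45
after srl $t0, $t3, 3: $t0=1620>>3=202
sw $t0, (52) → M[52]=202
halt.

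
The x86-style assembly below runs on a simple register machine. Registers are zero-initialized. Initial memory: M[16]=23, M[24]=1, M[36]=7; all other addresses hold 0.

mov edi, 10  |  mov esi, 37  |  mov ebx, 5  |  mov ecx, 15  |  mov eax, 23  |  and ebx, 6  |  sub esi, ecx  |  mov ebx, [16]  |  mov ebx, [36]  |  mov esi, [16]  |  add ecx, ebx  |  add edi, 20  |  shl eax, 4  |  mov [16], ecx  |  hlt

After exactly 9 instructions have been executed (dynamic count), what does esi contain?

22

after mov edi, 10: edi=10
after mov esi, 37: esi=37
after mov ebx, 5: ebx=5
after mov ecx, 15: ecx=15
after mov eax, 23: eax=23
after and ebx, 6: ebx=5&6=4
after sub esi, ecx: esi=37-15=22
after mov ebx, [16]: ebx=M[16]=23
after mov ebx, [36]: ebx=M[36]=7
After step 9: esi = 22.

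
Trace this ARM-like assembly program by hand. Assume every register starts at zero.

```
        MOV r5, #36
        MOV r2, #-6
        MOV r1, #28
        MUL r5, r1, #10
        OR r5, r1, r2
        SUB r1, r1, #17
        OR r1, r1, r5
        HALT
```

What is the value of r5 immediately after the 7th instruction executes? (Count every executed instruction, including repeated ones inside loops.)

-2

MOV r5, #36 → r5=36
MOV r2, #-6 → r2=-6
MOV r1, #28 → r1=28
MUL r5, r1, #10 → r5=28*10=280
OR r5, r1, r2 → r5=28|(-6)=-2
SUB r1, r1, #17 → r1=28-17=11
OR r1, r1, r5 → r1=11|(-2)=-1
After step 7: r5 = -2.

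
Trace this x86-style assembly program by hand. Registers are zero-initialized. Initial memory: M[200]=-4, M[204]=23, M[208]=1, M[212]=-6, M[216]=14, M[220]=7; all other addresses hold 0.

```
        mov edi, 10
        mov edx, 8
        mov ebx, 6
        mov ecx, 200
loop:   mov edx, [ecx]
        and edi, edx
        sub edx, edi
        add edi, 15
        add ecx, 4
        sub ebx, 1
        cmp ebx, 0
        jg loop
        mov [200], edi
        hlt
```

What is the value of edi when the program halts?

22

after mov edi, 10: edi=10
after mov edx, 8: edx=8
after mov ebx, 6: ebx=6
after mov ecx, 200: ecx=200
after mov edx, [ecx]: edx=M[200]=-4
after and edi, edx: edi=10&(-4)=8
after sub edx, edi: edx=(-4)-8=-12
after add edi, 15: edi=8+15=23
after add ecx, 4: ecx=200+4=204
after sub ebx, 1: ebx=6-1=5
cmp ebx, 0  (cmp 5,0)
jg loop: taken
after mov edx, [ecx]: edx=M[204]=23
after and edi, edx: edi=23&23=23
after sub edx, edi: edx=23-23=0
after add edi, 15: edi=23+15=38
after add ecx, 4: ecx=204+4=208
after sub ebx, 1: ebx=5-1=4
cmp ebx, 0  (cmp 4,0)
jg loop: taken
after mov edx, [ecx]: edx=M[208]=1
after and edi, edx: edi=38&1=0
after sub edx, edi: edx=1-0=1
after add edi, 15: edi=0+15=15
after add ecx, 4: ecx=208+4=212
after sub ebx, 1: ebx=4-1=3
cmp ebx, 0  (cmp 3,0)
jg loop: taken
after mov edx, [ecx]: edx=M[212]=-6
after and edi, edx: edi=15&(-6)=10
after sub edx, edi: edx=(-6)-10=-16
after add edi, 15: edi=10+15=25
after add ecx, 4: ecx=212+4=216
after sub ebx, 1: ebx=3-1=2
cmp ebx, 0  (cmp 2,0)
jg loop: taken
after mov edx, [ecx]: edx=M[216]=14
after and edi, edx: edi=25&14=8
after sub edx, edi: edx=14-8=6
after add edi, 15: edi=8+15=23
after add ecx, 4: ecx=216+4=220
after sub ebx, 1: ebx=2-1=1
cmp ebx, 0  (cmp 1,0)
jg loop: taken
after mov edx, [ecx]: edx=M[220]=7
after and edi, edx: edi=23&7=7
after sub edx, edi: edx=7-7=0
after add edi, 15: edi=7+15=22
after add ecx, 4: ecx=220+4=224
after sub ebx, 1: ebx=1-1=0
cmp ebx, 0  (cmp 0,0)
jg loop: not taken
mov [200], edi → M[200]=22
halt.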